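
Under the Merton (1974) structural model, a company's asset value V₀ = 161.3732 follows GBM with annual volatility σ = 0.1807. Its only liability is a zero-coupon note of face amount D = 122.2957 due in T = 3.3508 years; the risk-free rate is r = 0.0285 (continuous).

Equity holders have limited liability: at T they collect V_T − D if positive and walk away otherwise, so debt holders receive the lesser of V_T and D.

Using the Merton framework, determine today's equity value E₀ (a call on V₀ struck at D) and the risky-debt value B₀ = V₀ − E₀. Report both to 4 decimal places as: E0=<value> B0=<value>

Equity is a call on the firm's assets struck at D = 122.2957:
d₁ = [ln(V₀/D) + (r + σ²/2)T] / (σ√T)
   = [ln(161.3732/122.2957) + (0.0285 + 0.5·0.1807²)·3.3508] / (0.1807·√3.3508)
   = [0.277278 + 0.150204] / 0.330775 = 1.292364
d₂ = d₁ − σ√T = 1.292364 − 0.330775 = 0.961590
N(d₁) = 0.901885,  N(d₂) = 0.831872,  e^(−rT) = 0.908920
E₀ = V₀·N(d₁) − D·e^(−rT)·N(d₂)
   = 161.3732·0.901885 − 122.2957·0.908920·0.831872 = 53.071539
B₀ = V₀ − E₀ = 161.3732 − 53.071539 = 108.301661

E0=53.0715 B0=108.3017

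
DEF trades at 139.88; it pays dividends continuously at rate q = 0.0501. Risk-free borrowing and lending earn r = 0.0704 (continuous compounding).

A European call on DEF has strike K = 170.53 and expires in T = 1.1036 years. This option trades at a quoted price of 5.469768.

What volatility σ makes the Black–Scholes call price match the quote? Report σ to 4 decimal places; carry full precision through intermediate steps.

At σ = 0.2455 the Black–Scholes value reproduces the quote:
σ√T = 0.2455·√1.1036 = 0.257904
d₁ = (ln(S/K) + (r−q+σ²/2)T) / (σ√T) = (ln(139.88/170.53) + (0.0704−0.0501+0.2455²/2)·1.1036) / 0.257904 = (-0.198126 + 0.055660) / 0.257904 = -0.552401
d₂ = d₁ − σ√T = -0.552401 − 0.257904 = -0.810304
e^{−rT} = 0.925248
e^{−qT} = 0.946210
N(d₁) = 0.290337,  N(d₂) = 0.208883
V = S·e^{−qT}·N(d₁) − K·e^{−rT}·N(d₂) = 38.427805 − 32.958037 = 5.469768 (the observed quote) — the price is monotone increasing in volatility, hence this σ is the only solution

sigma = 0.2455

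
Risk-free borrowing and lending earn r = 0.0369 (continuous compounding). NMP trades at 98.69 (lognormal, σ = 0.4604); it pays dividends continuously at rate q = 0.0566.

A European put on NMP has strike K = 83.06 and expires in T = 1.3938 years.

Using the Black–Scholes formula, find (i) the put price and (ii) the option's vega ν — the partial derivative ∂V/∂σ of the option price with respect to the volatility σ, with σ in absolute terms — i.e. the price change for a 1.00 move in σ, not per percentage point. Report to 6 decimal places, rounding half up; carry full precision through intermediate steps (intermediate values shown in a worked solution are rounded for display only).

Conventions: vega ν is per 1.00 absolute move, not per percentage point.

price = 12.691209
ν = 37.158685

σ√T = 0.4604·√1.3938 = 0.543545
d₁ = (ln(S/K) + (r−q+σ²/2)T) / (σ√T) = (ln(98.69/83.06) + (0.0369−0.0566+0.4604²/2)·1.3938) / 0.543545 = (0.172420 + 0.120263) / 0.543545 = 0.538471
d₂ = d₁ − σ√T = 0.538471 − 0.543545 = -0.005074
e^{−rT} = 0.949869
e^{−qT} = 0.924142
N(−d₁) = 0.295126,  N(−d₂) = 0.502024
Put price V = K·e^{−rT}·N(−d₂) − S·e^{−qT}·N(−d₁) = 39.607770 − 26.916561 = 12.691209
φ(d₁) = (1/√(2π))·e^{−d₁²/2} = 0.345102
ν = S·e^{−qT}·φ(d₁)·√T = 37.158685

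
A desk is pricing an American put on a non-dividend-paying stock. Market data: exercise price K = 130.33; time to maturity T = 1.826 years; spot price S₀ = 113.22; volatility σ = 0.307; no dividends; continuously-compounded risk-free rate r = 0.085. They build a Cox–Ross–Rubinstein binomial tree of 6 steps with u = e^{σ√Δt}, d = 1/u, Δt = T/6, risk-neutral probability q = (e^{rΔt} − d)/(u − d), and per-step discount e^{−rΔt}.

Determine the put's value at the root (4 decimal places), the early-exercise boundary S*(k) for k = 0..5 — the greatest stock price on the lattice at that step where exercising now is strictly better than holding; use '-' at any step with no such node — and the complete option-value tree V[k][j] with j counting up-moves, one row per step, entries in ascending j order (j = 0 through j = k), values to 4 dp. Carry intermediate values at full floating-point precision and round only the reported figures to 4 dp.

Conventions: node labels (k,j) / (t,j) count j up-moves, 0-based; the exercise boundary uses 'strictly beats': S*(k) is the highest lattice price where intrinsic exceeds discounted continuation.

price = 22.3623
boundary = - 95.5808 80.6897 95.5808 80.6897 95.5808
tree:
22.3623
34.7492 12.6816
49.6403 21.3857 5.7304
62.2114 34.7492 10.8073 1.5943
72.8240 49.6403 19.7961 3.5167 0.0000
81.7832 62.2114 34.7492 7.7570 0.0000 0.0000
89.3466 72.8240 49.6403 17.1100 0.0000 0.0000 0.0000

params: Δt=0.30433 u=1.18455 d=0.84420 q=0.53476 e^(-rΔt)=0.97446
t_6 payoffs: 89.3466 72.8240 49.6403 17.1100 0.0000 0.0000 0.0000
t_5: node(5,0) S=48.5468 payoff=81.7832 vs cont=78.4550 → 81.7832 [stop]  node(5,1) S=68.1186 payoff=62.2114 vs cont=58.8832 → 62.2114 [stop]  node(5,2) S=95.5808 payoff=34.7492 vs cont=31.4210 → 34.7492 [stop]  node(5,3) S=134.1145 payoff=0.0000 vs cont=7.7570 → 7.7570 [wait]  node(5,4) S=188.1831 payoff=0.0000 vs cont=0.0000 → 0.0000 [wait]  node(5,5) S=264.0497 payoff=0.0000 vs cont=0.0000 → 0.0000 [wait]  ⇒ S*(5)=95.5808
t_4: node(4,0) S=57.5060 payoff=72.8240 vs cont=69.4958 → 72.8240 [stop]  node(4,1) S=80.6897 payoff=49.6403 vs cont=46.3121 → 49.6403 [stop]  node(4,2) S=113.2200 payoff=17.1100 vs cont=19.7961 → 19.7961 [wait]  node(4,3) S=158.8650 payoff=0.0000 vs cont=3.5167 → 3.5167 [wait]  node(4,4) S=222.9119 payoff=0.0000 vs cont=0.0000 → 0.0000 [wait]  ⇒ S*(4)=80.6897
t_3: node(3,0) S=68.1186 payoff=62.2114 vs cont=58.8832 → 62.2114 [stop]  node(3,1) S=95.5808 payoff=34.7492 vs cont=32.8208 → 34.7492 [stop]  node(3,2) S=134.1145 payoff=0.0000 vs cont=10.8073 → 10.8073 [wait]  node(3,3) S=188.1831 payoff=0.0000 vs cont=1.5943 → 1.5943 [wait]  ⇒ S*(3)=95.5808
t_2: node(2,0) S=80.6897 payoff=49.6403 vs cont=46.3121 → 49.6403 [stop]  node(2,1) S=113.2200 payoff=17.1100 vs cont=21.3857 → 21.3857 [wait]  node(2,2) S=158.8650 payoff=0.0000 vs cont=5.7304 → 5.7304 [wait]  ⇒ S*(2)=80.6897
t_1: node(1,0) S=95.5808 payoff=34.7492 vs cont=33.6491 → 34.7492 [stop]  node(1,1) S=134.1145 payoff=0.0000 vs cont=12.6816 → 12.6816 [wait]  ⇒ S*(1)=95.5808
t_0: node(0,0) S=113.2200 payoff=17.1100 vs cont=22.3623 → 22.3623 [wait]  ⇒ S*(0)=-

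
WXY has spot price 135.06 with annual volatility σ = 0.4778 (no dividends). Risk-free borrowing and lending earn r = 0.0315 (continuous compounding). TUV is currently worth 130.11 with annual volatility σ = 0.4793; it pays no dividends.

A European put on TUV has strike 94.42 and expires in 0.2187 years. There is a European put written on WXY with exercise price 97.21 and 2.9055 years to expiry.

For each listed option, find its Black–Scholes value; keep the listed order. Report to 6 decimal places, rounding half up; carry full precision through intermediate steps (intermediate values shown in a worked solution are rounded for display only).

[TUV put K=94.42]
σ√T = 0.4793·√0.2187 = 0.224146
d₁ = (ln(S/K) + (r+σ²/2)T) / (σ√T) = (ln(130.11/94.42) + (0.0315+0.4793²/2)·0.2187) / 0.224146 = (0.320627 + 0.032010) / 0.224146 = 1.573245
d₂ = d₁ − σ√T = 1.573245 − 0.224146 = 1.349098
e^{−rT} = 0.993135
N(−d₁) = 0.057831,  N(−d₂) = 0.088653
price = K·e^{−rT}·N(−d₂) − S·N(−d₁) = 8.313120 − 7.524401 = 0.788718
[WXY put K=97.21]
σ√T = 0.4778·√2.9055 = 0.814435
d₁ = (ln(S/K) + (r+σ²/2)T) / (σ√T) = (ln(135.06/97.21) + (0.0315+0.4778²/2)·2.9055) / 0.814435 = (0.328846 + 0.423176) / 0.814435 = 0.923365
d₂ = d₁ − σ√T = 0.923365 − 0.814435 = 0.108930
e^{−rT} = 0.912540
N(−d₁) = 0.177908,  N(−d₂) = 0.456629
price = K·e^{−rT}·N(−d₂) − S·N(−d₁) = 40.506660 − 24.028317 = 16.478343

price(TUV put K=94.42) = 0.788718
price(WXY put K=97.21) = 16.478343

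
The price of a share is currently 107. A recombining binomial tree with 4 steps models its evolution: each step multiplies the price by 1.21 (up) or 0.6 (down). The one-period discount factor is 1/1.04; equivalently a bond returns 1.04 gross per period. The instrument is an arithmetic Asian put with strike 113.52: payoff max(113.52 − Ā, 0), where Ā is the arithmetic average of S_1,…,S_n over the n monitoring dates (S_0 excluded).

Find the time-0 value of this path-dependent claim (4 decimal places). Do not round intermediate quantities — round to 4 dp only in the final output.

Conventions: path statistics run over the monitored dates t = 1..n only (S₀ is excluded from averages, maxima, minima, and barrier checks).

price = 14.4861

No-arbitrage gives p* = (R−d)/(u−d) = 0.7213: enumerate every path, weight its payoff by its p*-probability, and discount by R^4.
Enumerate all 2^4 = 16 price paths (U = up ×1.21, D = down ×0.6); each path with k up-moves has probability p*^k·(1−p*)^(4−k).
DDDD: Ā=34.9248, payoff=78.5952, prob=0.006032
UDDD: Ā=70.4317, payoff=43.0883, prob=0.015613
DUDD: Ā=54.1142, payoff=59.4058, prob=0.015613
UUDD: Ā=109.1303, payoff=4.3897, prob=0.040410
DDUD: Ā=44.3237, payoff=69.1963, prob=0.015613
UDUD: Ā=89.3861, payoff=24.1339, prob=0.040410
DUUD: Ā=73.0686, payoff=40.4514, prob=0.040410
UUUD: Ā=147.3550, payoff=0.0000, prob=0.104589
DDDU: Ā=38.4494, payoff=75.0706, prob=0.015613
UDDU: Ā=77.5396, payoff=35.9804, prob=0.040410
DUDU: Ā=61.2221, payoff=52.2979, prob=0.040410
UUDU: Ā=123.4645, payoff=0.0000, prob=0.104589
DDUU: Ā=51.4316, payoff=62.0884, prob=0.040410
UDUU: Ā=103.7204, payoff=9.7996, prob=0.104589
DUUU: Ā=87.4029, payoff=26.1171, prob=0.104589
UUUU: Ā=176.2624, payoff=0.0000, prob=0.270702
Price = Σ prob·payoff / R^4 = 16.946743 / 1.169859 = 14.4861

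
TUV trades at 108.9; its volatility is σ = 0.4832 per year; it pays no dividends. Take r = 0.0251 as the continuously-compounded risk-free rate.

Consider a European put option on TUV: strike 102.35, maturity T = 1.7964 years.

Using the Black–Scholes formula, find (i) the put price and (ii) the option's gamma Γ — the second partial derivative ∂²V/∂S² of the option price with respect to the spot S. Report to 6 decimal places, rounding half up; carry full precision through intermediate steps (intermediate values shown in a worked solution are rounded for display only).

σ√T = 0.4832·√1.7964 = 0.647632
d₁ = (ln(S/K) + (r+σ²/2)T) / (σ√T) = (ln(108.9/102.35) + (0.0251+0.4832²/2)·1.7964) / 0.647632 = (0.062032 + 0.254803) / 0.647632 = 0.489221
d₂ = d₁ − σ√T = 0.489221 − 0.647632 = -0.158411
e^{−rT} = 0.955912
N(−d₁) = 0.312343,  N(−d₂) = 0.562934
Put price V = K·e^{−rT}·N(−d₂) − S·N(−d₁) = 55.076068 − 34.014122 = 21.061946
φ(d₁) = (1/√(2π))·e^{−d₁²/2} = 0.353947
Γ = φ(d₁) / (S·σ·√T) = 0.005019

price = 21.061946
Γ = 0.005019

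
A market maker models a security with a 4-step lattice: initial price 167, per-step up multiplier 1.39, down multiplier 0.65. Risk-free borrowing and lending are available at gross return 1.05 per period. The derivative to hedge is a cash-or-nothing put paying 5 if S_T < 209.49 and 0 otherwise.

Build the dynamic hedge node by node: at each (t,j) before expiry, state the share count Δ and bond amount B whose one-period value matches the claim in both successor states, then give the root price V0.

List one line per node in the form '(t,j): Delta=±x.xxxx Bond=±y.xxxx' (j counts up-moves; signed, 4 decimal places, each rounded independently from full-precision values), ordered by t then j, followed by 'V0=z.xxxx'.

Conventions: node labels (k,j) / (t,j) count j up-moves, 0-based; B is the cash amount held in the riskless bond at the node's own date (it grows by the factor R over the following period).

(0,0): Delta=-0.0141 Bond=4.9190
(1,0): Delta=-0.0165 Bond=5.4277
(1,1): Delta=-0.0131 Bond=4.9417
(2,0): Delta=0.0000 Bond=4.5351
(2,1): Delta=-0.0231 Bond=6.6884
(2,2): Delta=-0.0092 Bond=3.9140
(3,0): Delta=0.0000 Bond=4.7619
(3,1): Delta=0.0000 Bond=4.7619
(3,2): Delta=-0.0322 Bond=8.9447
(3,3): Delta=0.0000 Bond=0.0000
V0=2.5683

Arbitrage-free pricing uses the up-move probability p* = (R−d)/(u−d) = 0.5405, discounting each step at R = 1.05.
At maturity the claim pays: V(4,0)=5.0000, V(4,1)=5.0000, V(4,2)=5.0000, V(4,3)=0.0000, V(4,4)=0.0000
(3,0): S=45.8624. Δ = (V_up−V_dn)/(S_up−S_dn) = (5.0000−5.0000)/(63.7487−29.8105) = 0.0000. V = [p*·5.0000 + (1−p*)·5.0000]/1.05 = 4.7619. B = V − Δ·S = 4.7619.
(3,1): S=98.0749. Δ = (V_up−V_dn)/(S_up−S_dn) = (5.0000−5.0000)/(136.3241−63.7487) = 0.0000. V = [p*·5.0000 + (1−p*)·5.0000]/1.05 = 4.7619. B = V − Δ·S = 4.7619.
(3,2): S=209.7295. Δ = (V_up−V_dn)/(S_up−S_dn) = (0.0000−5.0000)/(291.5239−136.3241) = -0.0322. V = [p*·0.0000 + (1−p*)·5.0000]/1.05 = 2.1879. B = V − Δ·S = 8.9447.
(3,3): S=448.4984. Δ = (V_up−V_dn)/(S_up−S_dn) = (0.0000−0.0000)/(623.4127−291.5239) = 0.0000. V = [p*·0.0000 + (1−p*)·0.0000]/1.05 = 0.0000. B = V − Δ·S = 0.0000.
(2,0): S=70.5575. Δ = (V_up−V_dn)/(S_up−S_dn) = (4.7619−4.7619)/(98.0749−45.8624) = 0.0000. V = [p*·4.7619 + (1−p*)·4.7619]/1.05 = 4.5351. B = V − Δ·S = 4.5351.
(2,1): S=150.8845. Δ = (V_up−V_dn)/(S_up−S_dn) = (2.1879−4.7619)/(209.7295−98.0749) = -0.0231. V = [p*·2.1879 + (1−p*)·4.7619]/1.05 = 3.2100. B = V − Δ·S = 6.6884.
(2,2): S=322.6607. Δ = (V_up−V_dn)/(S_up−S_dn) = (0.0000−2.1879)/(448.4984−209.7295) = -0.0092. V = [p*·0.0000 + (1−p*)·2.1879]/1.05 = 0.9574. B = V − Δ·S = 3.9140.
(1,0): S=108.5500. Δ = (V_up−V_dn)/(S_up−S_dn) = (3.2100−4.5351)/(150.8845−70.5575) = -0.0165. V = [p*·3.2100 + (1−p*)·4.5351]/1.05 = 3.6370. B = V − Δ·S = 5.4277.
(1,1): S=232.1300. Δ = (V_up−V_dn)/(S_up−S_dn) = (0.9574−3.2100)/(322.6607−150.8845) = -0.0131. V = [p*·0.9574 + (1−p*)·3.2100]/1.05 = 1.8975. B = V − Δ·S = 4.9417.
(0,0): S=167.0000. Δ = (V_up−V_dn)/(S_up−S_dn) = (1.8975−3.6370)/(232.1300−108.5500) = -0.0141. V = [p*·1.8975 + (1−p*)·3.6370]/1.05 = 2.5683. B = V − Δ·S = 4.9190.
Verification: the root portfolio costs Δ(0,0)·S0 + B(0,0) = 2.5683, matching V0.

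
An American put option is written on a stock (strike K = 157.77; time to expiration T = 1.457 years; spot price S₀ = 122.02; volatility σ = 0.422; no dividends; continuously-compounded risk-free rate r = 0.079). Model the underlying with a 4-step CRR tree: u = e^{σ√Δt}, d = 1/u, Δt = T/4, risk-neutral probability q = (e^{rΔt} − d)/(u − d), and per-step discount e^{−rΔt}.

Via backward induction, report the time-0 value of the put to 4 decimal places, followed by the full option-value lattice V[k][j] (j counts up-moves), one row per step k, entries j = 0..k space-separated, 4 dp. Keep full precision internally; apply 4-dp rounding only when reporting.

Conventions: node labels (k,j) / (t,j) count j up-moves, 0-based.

Δt=0.36425, u=1.29006, d=0.77516, q=0.49337, disc=e^(-rΔt)=0.97163
k=4 terminal: V=max(K-S,0) → 113.7156 84.4521 35.7500 0.0000 0.0000
k=3: j=0 S=56.8328 intr=100.9372 cont=96.4619 V=100.9372[EX]; j=1 S=94.5846 intr=63.1854 cont=58.7101 V=63.1854[EX]; j=2 S=157.4134 intr=0.3566 cont=17.5984 V=17.5984[hold]; j=3 S=261.9767 intr=0.0000 cont=0.0000 V=0.0000[hold]
k=2: j=0 S=73.3179 intr=84.4521 cont=79.9769 V=84.4521[EX]; j=1 S=122.0200 intr=35.7500 cont=39.5400 V=39.5400[hold]; j=2 S=203.0730 intr=0.0000 cont=8.6630 V=8.6630[hold]
k=1: j=0 S=94.5846 intr=63.1854 cont=60.5269 V=63.1854[EX]; j=1 S=157.4134 intr=0.3566 cont=23.6168 V=23.6168[hold]
k=0: j=0 S=122.0200 intr=35.7500 cont=42.4250 V=42.4250[hold]

price = 42.4250
tree:
42.4250
63.1854 23.6168
84.4521 39.5400 8.6630
100.9372 63.1854 17.5984 0.0000
113.7156 84.4521 35.7500 0.0000 0.0000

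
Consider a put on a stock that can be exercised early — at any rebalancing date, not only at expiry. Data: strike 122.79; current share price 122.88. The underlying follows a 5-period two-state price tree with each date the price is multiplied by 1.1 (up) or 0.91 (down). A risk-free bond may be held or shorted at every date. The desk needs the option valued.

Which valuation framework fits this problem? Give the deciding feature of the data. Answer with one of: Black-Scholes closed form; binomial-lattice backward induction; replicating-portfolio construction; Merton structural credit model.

Key observation: an American put (K = 122.79, S₀ = 122.88) on a 5-date tree has no closed form — the optimal stopping decision is embedded and must be resolved recursively from expiry.

framework: binomial-lattice backward induction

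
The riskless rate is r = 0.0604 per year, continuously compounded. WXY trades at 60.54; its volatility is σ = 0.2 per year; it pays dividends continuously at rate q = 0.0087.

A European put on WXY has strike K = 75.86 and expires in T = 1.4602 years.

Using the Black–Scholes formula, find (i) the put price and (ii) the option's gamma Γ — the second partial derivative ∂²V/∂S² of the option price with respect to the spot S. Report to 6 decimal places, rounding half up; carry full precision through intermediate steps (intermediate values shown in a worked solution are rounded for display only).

σ√T = 0.2·√1.4602 = 0.241677
d₁ = (ln(S/K) + (r−q+σ²/2)T) / (σ√T) = (ln(60.54/75.86) + (0.0604−0.0087+0.2²/2)·1.4602) / 0.241677 = (-0.225585 + 0.104696) / 0.241677 = -0.500208
d₂ = d₁ − σ√T = -0.500208 − 0.241677 = -0.741885
e^{−rT} = 0.915581
e^{−qT} = 0.987377
N(−d₁) = 0.691536,  N(−d₂) = 0.770921
Put price V = K·e^{−rT}·N(−d₂) − S·e^{−qT}·N(−d₁) = 53.545123 − 41.337075 = 12.208048
φ(d₁) = (1/√(2π))·e^{−d₁²/2} = 0.352029
Γ = e^{−qT}·φ(d₁) / (S·σ·√T) = 0.023756

price = 12.208048
Γ = 0.023756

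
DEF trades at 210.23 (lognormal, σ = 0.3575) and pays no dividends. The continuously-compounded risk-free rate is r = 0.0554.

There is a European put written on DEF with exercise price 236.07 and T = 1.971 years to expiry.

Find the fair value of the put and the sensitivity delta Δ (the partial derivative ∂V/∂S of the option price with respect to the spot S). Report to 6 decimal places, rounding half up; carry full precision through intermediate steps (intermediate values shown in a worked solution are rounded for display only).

σ√T = 0.3575·√1.971 = 0.501902
d₁ = (ln(S/K) + (r+σ²/2)T) / (σ√T) = (ln(210.23/236.07) + (0.0554+0.3575²/2)·1.971) / 0.501902 = (-0.115926 + 0.235146) / 0.501902 = 0.237537
d₂ = d₁ − σ√T = 0.237537 − 0.501902 = -0.264366
e^{−rT} = 0.896557
N(−d₁) = 0.406120,  N(−d₂) = 0.604251
Put price V = K·e^{−rT}·N(−d₂) − S·N(−d₁) = 127.889847 − 85.378656 = 42.511191
Δ = −N(−d₁) = -0.406120

price = 42.511191
Δ = -0.406120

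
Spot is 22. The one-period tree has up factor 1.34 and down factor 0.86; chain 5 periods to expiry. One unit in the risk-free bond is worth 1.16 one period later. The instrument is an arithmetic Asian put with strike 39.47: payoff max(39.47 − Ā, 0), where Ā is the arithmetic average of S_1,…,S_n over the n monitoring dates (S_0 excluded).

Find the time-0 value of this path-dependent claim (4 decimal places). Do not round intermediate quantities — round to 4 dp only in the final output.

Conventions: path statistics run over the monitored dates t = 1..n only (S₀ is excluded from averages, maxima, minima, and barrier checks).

price = 3.4760

Set p* = 0.6250 (from d < R < u); the path-dependent value is the discounted p*-expectation over all price paths.
Enumerate all 2^5 = 32 price paths (U = up ×1.34, D = down ×0.86); each path with k up-moves has probability p*^k·(1−p*)^(5−k).
DDDDD: Ā=14.3136, payoff=25.1564, prob=0.007416
UDDDD: Ā=22.3026, payoff=17.1674, prob=0.012360
DUDDD: Ā=20.1906, payoff=19.2794, prob=0.012360
UUDDD: Ā=31.4598, payoff=8.0102, prob=0.020599
DDUDD: Ā=18.3743, payoff=21.0957, prob=0.012360
UDUDD: Ā=28.6297, payoff=10.8403, prob=0.020599
DUUDD: Ā=26.5177, payoff=12.9523, prob=0.020599
UUUDD: Ā=41.3182, payoff=0.0000, prob=0.034332
DDDUD: Ā=16.8122, payoff=22.6578, prob=0.012360
UDDUD: Ā=26.1958, payoff=13.2742, prob=0.020599
DUDUD: Ā=24.0838, payoff=15.3862, prob=0.020599
UUDUD: Ā=37.5259, payoff=1.9441, prob=0.034332
DDUUD: Ā=22.2675, payoff=17.2025, prob=0.020599
UDUUD: Ā=34.6958, payoff=4.7742, prob=0.034332
DUUUD: Ā=32.5838, payoff=6.8862, prob=0.034332
UUUUD: Ā=50.7702, payoff=0.0000, prob=0.057220
DDDDU: Ā=15.4689, payoff=24.0011, prob=0.012360
UDDDU: Ā=24.1027, payoff=15.3673, prob=0.020599
DUDDU: Ā=21.9907, payoff=17.4793, prob=0.020599
UUDDU: Ā=34.2645, payoff=5.2055, prob=0.034332
DDUDU: Ā=20.1744, payoff=19.2956, prob=0.020599
UDUDU: Ā=31.4345, payoff=8.0355, prob=0.034332
DUUDU: Ā=29.3225, payoff=10.1475, prob=0.034332
UUUDU: Ā=45.6885, payoff=0.0000, prob=0.057220
DDDUU: Ā=18.6123, payoff=20.8577, prob=0.020599
UDDUU: Ā=29.0006, payoff=10.4694, prob=0.034332
DUDUU: Ā=26.8886, payoff=12.5814, prob=0.034332
UUDUU: Ā=41.8962, payoff=0.0000, prob=0.057220
DDUUU: Ā=25.0723, payoff=14.3977, prob=0.034332
UDUUU: Ā=39.0661, payoff=0.4039, prob=0.057220
DUUUU: Ā=36.9541, payoff=2.5159, prob=0.057220
UUUUU: Ā=57.5796, payoff=0.0000, prob=0.095367
Price = Σ prob·payoff / R^5 = 7.300880 / 2.100342 = 3.4760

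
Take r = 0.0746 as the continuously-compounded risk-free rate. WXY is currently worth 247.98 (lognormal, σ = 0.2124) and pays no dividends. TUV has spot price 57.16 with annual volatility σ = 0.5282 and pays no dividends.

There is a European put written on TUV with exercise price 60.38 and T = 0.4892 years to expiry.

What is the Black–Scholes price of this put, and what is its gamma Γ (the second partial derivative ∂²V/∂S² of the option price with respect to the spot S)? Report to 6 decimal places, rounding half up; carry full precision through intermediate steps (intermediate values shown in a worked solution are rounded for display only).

price = 8.992585
Γ = 0.018720

σ√T = 0.5282·√0.4892 = 0.369438
d₁ = (ln(S/K) + (r+σ²/2)T) / (σ√T) = (ln(57.16/60.38) + (0.0746+0.5282²/2)·0.4892) / 0.369438 = (-0.054804 + 0.104737) / 0.369438 = 0.135159
d₂ = d₁ − σ√T = 0.135159 − 0.369438 = -0.234279
e^{−rT} = 0.964164
N(−d₁) = 0.446243,  N(−d₂) = 0.592616
Put price V = K·e^{−rT}·N(−d₂) − S·N(−d₁) = 34.499833 − 25.507248 = 8.992585
φ(d₁) = (1/√(2π))·e^{−d₁²/2} = 0.395315
Γ = φ(d₁) / (S·σ·√T) = 0.018720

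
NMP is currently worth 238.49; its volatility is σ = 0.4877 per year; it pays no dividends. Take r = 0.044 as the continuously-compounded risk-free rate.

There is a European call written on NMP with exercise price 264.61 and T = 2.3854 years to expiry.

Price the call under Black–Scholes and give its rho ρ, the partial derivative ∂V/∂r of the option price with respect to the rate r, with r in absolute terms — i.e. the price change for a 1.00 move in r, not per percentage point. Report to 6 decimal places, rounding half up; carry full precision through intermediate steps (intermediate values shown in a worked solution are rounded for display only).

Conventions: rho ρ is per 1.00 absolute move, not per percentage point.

price = 70.093914
ρ = 201.031154

σ√T = 0.4877·√2.3854 = 0.753240
d₁ = (ln(S/K) + (r+σ²/2)T) / (σ√T) = (ln(238.49/264.61) + (0.044+0.4877²/2)·2.3854) / 0.753240 = (-0.103930 + 0.388643) / 0.753240 = 0.377985
d₂ = d₁ − σ√T = 0.377985 − 0.753240 = -0.375255
e^{−rT} = 0.900363
N(d₁) = 0.647279,  N(d₂) = 0.353735
Call price V = S·N(d₁) − K·e^{−rT}·N(d₂) = 154.369571 − 84.275658 = 70.093914
ρ = K·T·e^{−rT}·N(d₂) = 201.031154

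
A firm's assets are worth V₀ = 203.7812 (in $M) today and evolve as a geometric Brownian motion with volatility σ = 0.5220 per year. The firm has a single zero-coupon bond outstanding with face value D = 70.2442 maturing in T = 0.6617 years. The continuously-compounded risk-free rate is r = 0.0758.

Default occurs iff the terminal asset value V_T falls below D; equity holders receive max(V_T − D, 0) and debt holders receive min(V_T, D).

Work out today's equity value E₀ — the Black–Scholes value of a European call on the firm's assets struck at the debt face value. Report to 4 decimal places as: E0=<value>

Equity is a call on the firm's assets struck at D = 70.2442:
d₁ = [ln(V₀/D) + (r + σ²/2)T] / (σ√T)
   = [ln(203.7812/70.2442) + (0.0758 + 0.5·0.5220²)·0.6617] / (0.5220·√0.6617)
   = [1.065069 + 0.140308] / 0.424621 = 2.838716
d₂ = d₁ − σ√T = 2.838716 − 0.424621 = 2.414095
N(d₁) = 0.997735,  N(d₂) = 0.992113,  e^(−rT) = 0.951080
E₀ = V₀·N(d₁) − D·e^(−rT)·N(d₂)
   = 203.7812·0.997735 − 70.2442·0.951080·0.992113 = 137.038737

E0=137.0387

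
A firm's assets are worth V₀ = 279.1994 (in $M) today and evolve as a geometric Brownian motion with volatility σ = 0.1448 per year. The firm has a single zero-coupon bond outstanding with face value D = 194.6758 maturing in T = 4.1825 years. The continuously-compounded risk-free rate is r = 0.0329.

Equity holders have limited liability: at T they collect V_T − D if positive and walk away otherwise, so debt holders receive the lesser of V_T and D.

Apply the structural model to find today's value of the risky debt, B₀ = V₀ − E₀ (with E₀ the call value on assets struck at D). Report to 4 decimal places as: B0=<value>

B0=168.4287

Apply the equity-as-call identities (strike 194.6758, horizon 4.1825 years):
d₁ = [ln(V₀/D) + (r + σ²/2)T] / (σ√T)
   = [ln(279.1994/194.6758) + (0.0329 + 0.5·0.1448²)·4.1825] / (0.1448·√4.1825)
   = [0.360591 + 0.181452] / 0.296133 = 1.830402
d₂ = d₁ − σ√T = 1.830402 − 0.296133 = 1.534269
N(d₁) = 0.966405,  N(d₂) = 0.937518,  e^(−rT) = 0.871443
E₀ = V₀·N(d₁) − D·e^(−rT)·N(d₂)
   = 279.1994·0.966405 − 194.6758·0.871443·0.937518 = 110.770716
B₀ = V₀ − E₀ = 279.1994 − 110.770716 = 168.428684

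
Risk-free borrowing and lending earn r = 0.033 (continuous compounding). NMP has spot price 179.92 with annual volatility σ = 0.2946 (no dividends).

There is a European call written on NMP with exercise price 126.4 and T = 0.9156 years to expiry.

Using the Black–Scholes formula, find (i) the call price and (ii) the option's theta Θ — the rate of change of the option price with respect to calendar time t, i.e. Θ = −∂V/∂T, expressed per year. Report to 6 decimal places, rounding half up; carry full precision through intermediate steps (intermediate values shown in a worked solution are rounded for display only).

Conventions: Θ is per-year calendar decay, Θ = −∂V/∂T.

σ√T = 0.2946·√0.9156 = 0.281894
d₁ = (ln(S/K) + (r+σ²/2)T) / (σ√T) = (ln(179.92/126.4) + (0.033+0.2946²/2)·0.9156) / 0.281894 = (0.353061 + 0.069947) / 0.281894 = 1.500592
d₂ = d₁ − σ√T = 1.500592 − 0.281894 = 1.218698
e^{−rT} = 0.970237
N(d₁) = 0.933269,  N(d₂) = 0.888521
Call price V = S·N(d₁) − K·e^{−rT}·N(d₂) = 167.913839 − 108.966365 = 58.947474
φ(d₁) = (1/√(2π))·e^{−d₁²/2} = 0.129403
Θ = −S·φ(d₁)·σ/(2√T) − r·K·e^{−rT}·N(d₂) = −3.584036 − 3.595890 = -7.179926

price = 58.947474
Θ = -7.179926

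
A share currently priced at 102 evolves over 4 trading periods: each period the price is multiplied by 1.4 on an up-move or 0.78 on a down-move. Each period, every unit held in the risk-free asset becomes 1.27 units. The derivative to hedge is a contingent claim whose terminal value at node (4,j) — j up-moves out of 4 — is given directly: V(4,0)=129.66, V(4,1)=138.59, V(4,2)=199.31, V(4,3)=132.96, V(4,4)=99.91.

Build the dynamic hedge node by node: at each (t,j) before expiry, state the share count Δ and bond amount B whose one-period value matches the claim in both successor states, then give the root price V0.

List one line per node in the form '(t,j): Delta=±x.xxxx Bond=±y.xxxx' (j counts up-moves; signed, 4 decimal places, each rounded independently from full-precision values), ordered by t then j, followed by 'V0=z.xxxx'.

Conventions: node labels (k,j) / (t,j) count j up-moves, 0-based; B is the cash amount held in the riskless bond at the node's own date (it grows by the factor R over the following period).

No-arbitrage ⇒ martingale measure with p* = (R−d)/(u−d) = 0.7903.
Terminal payoffs: V(4,0)=129.6600, V(4,1)=138.5900, V(4,2)=199.3100, V(4,3)=132.9600, V(4,4)=99.9100
(3,0): S=48.4043. Δ = (V_up−V_dn)/(S_up−S_dn) = (138.5900−129.6600)/(67.7660−37.7554) = 0.2976. V = [p*·138.5900 + (1−p*)·129.6600]/1.27 = 107.6516. B = V − Δ·S = 93.2484.
(3,1): S=86.8795. Δ = (V_up−V_dn)/(S_up−S_dn) = (199.3100−138.5900)/(121.6313−67.7660) = 1.1273. V = [p*·199.3100 + (1−p*)·138.5900]/1.27 = 146.9121. B = V − Δ·S = 48.9766.
(3,2): S=155.9376. Δ = (V_up−V_dn)/(S_up−S_dn) = (132.9600−199.3100)/(218.3126−121.6313) = -0.6863. V = [p*·132.9600 + (1−p*)·199.3100]/1.27 = 115.6473. B = V − Δ·S = 222.6634.
(3,3): S=279.8880. Δ = (V_up−V_dn)/(S_up−S_dn) = (99.9100−132.9600)/(391.8432−218.3126) = -0.1905. V = [p*·99.9100 + (1−p*)·132.9600]/1.27 = 84.1259. B = V − Δ·S = 137.4323.
(2,0): S=62.0568. Δ = (V_up−V_dn)/(S_up−S_dn) = (146.9121−107.6516)/(86.8795−48.4043) = 1.0204. V = [p*·146.9121 + (1−p*)·107.6516]/1.27 = 109.1969. B = V − Δ·S = 45.8736.
(2,1): S=111.3840. Δ = (V_up−V_dn)/(S_up−S_dn) = (115.6473−146.9121)/(155.9376−86.8795) = -0.4527. V = [p*·115.6473 + (1−p*)·146.9121]/1.27 = 96.2227. B = V − Δ·S = 146.6498.
(2,2): S=199.9200. Δ = (V_up−V_dn)/(S_up−S_dn) = (84.1259−115.6473)/(279.8880−155.9376) = -0.2543. V = [p*·84.1259 + (1−p*)·115.6473]/1.27 = 71.4450. B = V − Δ·S = 122.2861.
(1,0): S=79.5600. Δ = (V_up−V_dn)/(S_up−S_dn) = (96.2227−109.1969)/(111.3840−62.0568) = -0.2630. V = [p*·96.2227 + (1−p*)·109.1969]/1.27 = 77.9080. B = V − Δ·S = 98.8341.
(1,1): S=142.8000. Δ = (V_up−V_dn)/(S_up−S_dn) = (71.4450−96.2227)/(199.9200−111.3840) = -0.2799. V = [p*·71.4450 + (1−p*)·96.2227]/1.27 = 60.3467. B = V − Δ·S = 100.3107.
(0,0): S=102.0000. Δ = (V_up−V_dn)/(S_up−S_dn) = (60.3467−77.9080)/(142.8000−79.5600) = -0.2777. V = [p*·60.3467 + (1−p*)·77.9080]/1.27 = 50.4165. B = V − Δ·S = 78.7410.
Verification: the root portfolio costs Δ(0,0)·S0 + B(0,0) = 50.4165, matching V0.

(0,0): Delta=-0.2777 Bond=78.7410
(1,0): Delta=-0.2630 Bond=98.8341
(1,1): Delta=-0.2799 Bond=100.3107
(2,0): Delta=1.0204 Bond=45.8736
(2,1): Delta=-0.4527 Bond=146.6498
(2,2): Delta=-0.2543 Bond=122.2861
(3,0): Delta=0.2976 Bond=93.2484
(3,1): Delta=1.1273 Bond=48.9766
(3,2): Delta=-0.6863 Bond=222.6634
(3,3): Delta=-0.1905 Bond=137.4323
V0=50.4165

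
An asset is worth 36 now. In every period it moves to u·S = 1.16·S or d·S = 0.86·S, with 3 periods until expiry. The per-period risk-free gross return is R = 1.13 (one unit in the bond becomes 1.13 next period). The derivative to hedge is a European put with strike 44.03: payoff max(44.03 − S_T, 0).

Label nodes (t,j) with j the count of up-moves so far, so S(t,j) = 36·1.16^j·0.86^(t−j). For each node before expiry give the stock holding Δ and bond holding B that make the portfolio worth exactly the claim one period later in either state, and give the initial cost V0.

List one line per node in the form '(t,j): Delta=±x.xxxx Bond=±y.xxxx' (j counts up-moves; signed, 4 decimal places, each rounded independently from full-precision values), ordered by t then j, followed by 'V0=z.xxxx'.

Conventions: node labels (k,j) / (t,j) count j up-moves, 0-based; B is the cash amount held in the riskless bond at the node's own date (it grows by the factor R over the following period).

No-arbitrage ⇒ martingale measure with p* = (R−d)/(u−d) = 0.9000.
At maturity the claim pays: V(3,0)=21.1320, V(3,1)=13.1443, V(3,2)=2.3702, V(3,3)=0.0000
  t=2,j=0: stock 26.6256 → up 30.8857 (V=13.1443), down 22.8980 (V=21.1320). Price 12.3390; hedge Δ=-1.0000, bond B=38.9646.
  t=2,j=1: stock 35.9136 → up 41.6598 (V=2.3702), down 30.8857 (V=13.1443). Price 3.0510; hedge Δ=-1.0000, bond B=38.9646.
  t=2,j=2: stock 48.4416 → up 56.1923 (V=0.0000), down 41.6598 (V=2.3702). Price 0.2098; hedge Δ=-0.1631, bond B=8.1105.
  t=1,j=0: stock 30.9600 → up 35.9136 (V=3.0510), down 26.6256 (V=12.3390). Price 3.5219; hedge Δ=-1.0000, bond B=34.4819.
  t=1,j=1: stock 41.7600 → up 48.4416 (V=0.2098), down 35.9136 (V=3.0510). Price 0.4371; hedge Δ=-0.2268, bond B=9.9079.
  t=0,j=0: stock 36.0000 → up 41.7600 (V=0.4371), down 30.9600 (V=3.5219). Price 0.6598; hedge Δ=-0.2856, bond B=10.9427.
Verification: the root portfolio costs Δ(0,0)·S0 + B(0,0) = 0.6598, matching V0.

(0,0): Delta=-0.2856 Bond=10.9427
(1,0): Delta=-1.0000 Bond=34.4819
(1,1): Delta=-0.2268 Bond=9.9079
(2,0): Delta=-1.0000 Bond=38.9646
(2,1): Delta=-1.0000 Bond=38.9646
(2,2): Delta=-0.1631 Bond=8.1105
V0=0.6598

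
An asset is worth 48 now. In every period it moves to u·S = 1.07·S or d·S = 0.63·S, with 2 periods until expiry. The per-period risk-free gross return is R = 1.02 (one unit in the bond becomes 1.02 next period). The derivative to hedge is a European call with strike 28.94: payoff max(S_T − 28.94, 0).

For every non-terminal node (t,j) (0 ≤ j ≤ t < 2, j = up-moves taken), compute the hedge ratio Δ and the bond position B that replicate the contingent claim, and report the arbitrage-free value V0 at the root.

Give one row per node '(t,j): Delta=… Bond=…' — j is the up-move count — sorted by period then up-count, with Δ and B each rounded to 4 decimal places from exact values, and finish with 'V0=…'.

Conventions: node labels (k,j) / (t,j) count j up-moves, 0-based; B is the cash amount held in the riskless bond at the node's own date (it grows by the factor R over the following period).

(0,0): Delta=0.9478 Bond=-25.1896
(1,0): Delta=0.2568 Bond=-4.7963
(1,1): Delta=1.0000 Bond=-28.3725
V0=20.3065

Under the risk-neutral measure, an up-move has probability p* = (R−d)/(u−d) = 0.8864 and values discount at R = 1.02.
Terminal payoffs: V(2,0)=0.0000, V(2,1)=3.4168, V(2,2)=26.0152
  t=1,j=0: stock 30.2400 → up 32.3568 (V=3.4168), down 19.0512 (V=0.0000). Price 2.9691; hedge Δ=0.2568, bond B=-4.7963.
  t=1,j=1: stock 51.3600 → up 54.9552 (V=26.0152), down 32.3568 (V=3.4168). Price 22.9875; hedge Δ=1.0000, bond B=-28.3725.
  t=0,j=0: stock 48.0000 → up 51.3600 (V=22.9875), down 30.2400 (V=2.9691). Price 20.3065; hedge Δ=0.9478, bond B=-25.1896.
As a check, the time-0 holding Δ(0,0)·S0 + B(0,0) comes to 20.3065 — exactly V0.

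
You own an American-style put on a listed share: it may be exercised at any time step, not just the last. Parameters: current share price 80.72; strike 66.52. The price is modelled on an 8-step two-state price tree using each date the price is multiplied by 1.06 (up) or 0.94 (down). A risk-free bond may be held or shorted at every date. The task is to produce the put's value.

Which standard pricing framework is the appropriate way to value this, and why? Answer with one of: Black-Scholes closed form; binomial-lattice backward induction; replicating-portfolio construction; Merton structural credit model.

Key observation: the defining feature is the embedded early-exercise option across 8 discrete dates on the spot-80.72 tree; pricing the strike-66.52 put means working backward with an exercise test at every node.

framework: binomial-lattice backward induction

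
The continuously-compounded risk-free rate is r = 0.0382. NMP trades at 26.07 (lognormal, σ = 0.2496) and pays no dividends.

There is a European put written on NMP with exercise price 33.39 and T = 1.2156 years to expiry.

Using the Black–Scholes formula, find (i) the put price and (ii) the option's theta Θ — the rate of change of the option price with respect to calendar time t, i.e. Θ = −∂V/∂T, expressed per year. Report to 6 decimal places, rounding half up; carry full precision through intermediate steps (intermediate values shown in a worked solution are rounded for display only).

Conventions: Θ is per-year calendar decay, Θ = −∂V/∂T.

σ√T = 0.2496·√1.2156 = 0.275195
d₁ = (ln(S/K) + (r+σ²/2)T) / (σ√T) = (ln(26.07/33.39) + (0.0382+0.2496²/2)·1.2156) / 0.275195 = (-0.247471 + 0.084302) / 0.275195 = -0.592923
d₂ = d₁ − σ√T = -0.592923 − 0.275195 = -0.868118
e^{−rT} = 0.954626
N(−d₁) = 0.723384,  N(−d₂) = 0.807335
Put price V = K·e^{−rT}·N(−d₂) − S·N(−d₁) = 25.733768 − 18.858614 = 6.875154
φ(d₁) = (1/√(2π))·e^{−d₁²/2} = 0.334634
Θ = −S·φ(d₁)·σ/(2√T) + r·K·e^{−rT}·N(−d₂) = −0.987485 + 0.983030 = -0.004455

price = 6.875154
Θ = -0.004455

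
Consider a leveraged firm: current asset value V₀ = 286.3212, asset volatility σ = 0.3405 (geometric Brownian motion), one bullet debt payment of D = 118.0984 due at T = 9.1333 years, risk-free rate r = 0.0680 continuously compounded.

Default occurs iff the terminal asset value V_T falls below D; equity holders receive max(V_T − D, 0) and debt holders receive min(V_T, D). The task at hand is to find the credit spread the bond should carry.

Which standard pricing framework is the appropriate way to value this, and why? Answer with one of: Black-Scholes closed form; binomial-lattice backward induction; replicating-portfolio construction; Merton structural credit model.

Key observation: the question is about default risk generated by asset-value dynamics against a debt face of 118.0984 — the structural framework prices exactly that.

framework: Merton structural credit model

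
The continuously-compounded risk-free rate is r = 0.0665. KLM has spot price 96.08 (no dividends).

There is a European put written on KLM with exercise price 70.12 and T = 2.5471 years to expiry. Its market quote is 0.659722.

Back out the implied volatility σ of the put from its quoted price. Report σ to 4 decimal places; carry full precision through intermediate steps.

At σ = 0.1992 the Black–Scholes value reproduces the quote:
σ√T = 0.1992·√2.5471 = 0.317916
d₁ = (ln(S/K) + (r+σ²/2)T) / (σ√T) = (ln(96.08/70.12) + (0.0665+0.1992²/2)·2.5471) / 0.317916 = (0.314973 + 0.219917) / 0.317916 = 1.682490
d₂ = d₁ − σ√T = 1.682490 − 0.317916 = 1.364574
e^{−rT} = 0.844186
N(−d₁) = 0.046237,  N(−d₂) = 0.086193
V = K·e^{−rT}·N(−d₂) − S·N(−d₁) = 5.102163 − 4.442441 = 0.659722 (the observed quote) — the price is monotone increasing in volatility, hence this σ is the only solution

sigma = 0.1992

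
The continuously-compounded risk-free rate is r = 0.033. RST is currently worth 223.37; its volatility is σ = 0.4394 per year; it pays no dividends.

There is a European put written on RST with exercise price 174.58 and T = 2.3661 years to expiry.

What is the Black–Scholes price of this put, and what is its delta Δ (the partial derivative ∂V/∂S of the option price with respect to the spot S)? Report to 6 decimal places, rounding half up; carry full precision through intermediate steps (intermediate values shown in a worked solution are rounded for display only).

price = 25.444391
Δ = -0.206652

σ√T = 0.4394·√2.3661 = 0.675891
d₁ = (ln(S/K) + (r+σ²/2)T) / (σ√T) = (ln(223.37/174.58) + (0.033+0.4394²/2)·2.3661) / 0.675891 = (0.246447 + 0.306496) / 0.675891 = 0.818094
d₂ = d₁ − σ√T = 0.818094 − 0.675891 = 0.142203
e^{−rT} = 0.924889
N(−d₁) = 0.206652,  N(−d₂) = 0.443460
Put price V = K·e^{−rT}·N(−d₂) − S·N(−d₁) = 71.604216 − 46.159825 = 25.444391
Δ = −N(−d₁) = -0.206652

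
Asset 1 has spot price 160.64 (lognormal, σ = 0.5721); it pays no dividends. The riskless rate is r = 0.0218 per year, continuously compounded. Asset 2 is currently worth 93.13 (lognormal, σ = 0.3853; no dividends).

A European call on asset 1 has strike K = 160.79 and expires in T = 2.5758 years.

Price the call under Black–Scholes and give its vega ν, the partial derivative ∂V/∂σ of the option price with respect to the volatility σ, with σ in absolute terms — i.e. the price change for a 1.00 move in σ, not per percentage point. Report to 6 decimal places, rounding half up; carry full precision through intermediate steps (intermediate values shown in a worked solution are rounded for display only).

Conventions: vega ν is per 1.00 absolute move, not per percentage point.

price = 59.720686
ν = 89.882884

σ√T = 0.5721·√2.5758 = 0.918180
d₁ = (ln(S/K) + (r+σ²/2)T) / (σ√T) = (ln(160.64/160.79) + (0.0218+0.5721²/2)·2.5758) / 0.918180 = (-0.000933 + 0.477680) / 0.918180 = 0.519230
d₂ = d₁ − σ√T = 0.519230 − 0.918180 = -0.398950
e^{−rT} = 0.945395
N(d₁) = 0.698200,  N(d₂) = 0.344965
Call price V = S·N(d₁) − K·e^{−rT}·N(d₂) = 112.158814 − 52.438128 = 59.720686
φ(d₁) = (1/√(2π))·e^{−d₁²/2} = 0.348632
ν = S·φ(d₁)·√T = 89.882884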